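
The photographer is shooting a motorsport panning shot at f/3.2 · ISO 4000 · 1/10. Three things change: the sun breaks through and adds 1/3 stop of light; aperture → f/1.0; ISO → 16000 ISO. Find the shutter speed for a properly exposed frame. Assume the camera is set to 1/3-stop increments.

1/500s

Scene light: 1/3 stop brighter.
Aperture: f/3.2 → f/2.8 → f/2.5 → f/2.2 → f/2 → f/1.8 → f/1.6 → f/1.4 → f/1.2 → f/1.1 → f/1.0 — 3 1/3 stops opened up (brighter).
ISO: 4000 → 5000 → 6400 → 8000 → 10000 → 12800 → 16000 — 2 stops raised (brighter).
Net so far: 5 2/3 stops brighter. Shutter speed: 1/10 → 1/13 → 1/15 → 1/20 → 1/25 → 1/30 → 1/40 → 1/50 → 1/60 → 1/80 → 1/100 → 1/125 → 1/160 → 1/200 → 1/250 → 1/320 → 1/400 → 1/500.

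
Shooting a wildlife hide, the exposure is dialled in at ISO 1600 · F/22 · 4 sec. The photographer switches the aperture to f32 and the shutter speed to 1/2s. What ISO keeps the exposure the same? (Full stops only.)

ISO 25600

Aperture: f/22 → f/32 — 1 stop stopped down (darker).
Shutter speed: 4 → 2 → 1 → 1/2 — 3 stops faster (darker).
Net change so far: 4 stops darker. Offset with the ISO: 1600 → 3200 → 6400 → 12800 → 25600.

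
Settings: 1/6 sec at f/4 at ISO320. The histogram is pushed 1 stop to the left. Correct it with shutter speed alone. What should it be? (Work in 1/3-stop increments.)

Underexposed by 1 stop → need 1 stop brighter.
Shutter speed: 1/6 → 1/5 → 1/4 → 0.3.

0.3 s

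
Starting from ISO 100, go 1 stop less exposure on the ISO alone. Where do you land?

ISO: 100 → 50 — 1 stop dropped (darker).

ISO 50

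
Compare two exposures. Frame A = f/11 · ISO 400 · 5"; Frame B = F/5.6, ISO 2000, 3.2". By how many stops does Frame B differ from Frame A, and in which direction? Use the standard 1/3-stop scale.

Aperture: f/11 → f/10 → f/9 → f/8 → f/7.1 → f/6.3 → f/5.6 — 2 stops opened up (brighter).
Shutter speed: 5 → 4 → 3.2 — 2/3 stop shorter (darker).
ISO: 400 → 500 → 640 → 800 → 1000 → 1250 → 1600 → 2000 — 2 1/3 stops raised (brighter).
Net: +2 −2/3 +2 1/3 = +3 2/3 stops.

3 2/3 stops brighter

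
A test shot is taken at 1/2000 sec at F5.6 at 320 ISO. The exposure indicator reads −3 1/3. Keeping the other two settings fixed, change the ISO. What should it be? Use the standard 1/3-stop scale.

ISO 3200

Underexposed by 3 1/3 stops → need 3 1/3 stops brighter.
ISO: 320 → 400 → 500 → 640 → 800 → 1000 → 1250 → 1600 → 2000 → 2500 → 3200.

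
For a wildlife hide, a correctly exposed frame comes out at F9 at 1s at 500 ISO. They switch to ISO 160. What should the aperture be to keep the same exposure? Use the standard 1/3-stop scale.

ISO: 500 → 400 → 320 → 250 → 200 → 160 — 1 2/3 stops lower (darker).
Need 1 2/3 stops brighter from the aperture: f/9 → f/8 → f/7.1 → f/6.3 → f/5.6 → f/5.

f/5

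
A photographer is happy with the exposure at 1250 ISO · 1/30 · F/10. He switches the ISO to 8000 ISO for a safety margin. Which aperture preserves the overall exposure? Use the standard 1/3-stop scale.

f/25

ISO: 1250 → 1600 → 2000 → 2500 → 3200 → 4000 → 5000 → 6400 → 8000 — 2 2/3 stops higher (brighter).
Need 2 2/3 stops darker from the aperture: f/10 → f/11 → f/13 → f/14 → f/16 → f/18 → f/20 → f/22 → f/25.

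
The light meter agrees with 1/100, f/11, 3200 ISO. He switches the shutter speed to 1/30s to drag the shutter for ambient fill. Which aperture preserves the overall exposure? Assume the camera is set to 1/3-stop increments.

Shutter speed: 1/100 → 1/80 → 1/60 → 1/50 → 1/40 → 1/30 — 1 2/3 stops slower (brighter).
Need 1 2/3 stops darker from the aperture: f/11 → f/13 → f/14 → f/16 → f/18 → f/20.

f/20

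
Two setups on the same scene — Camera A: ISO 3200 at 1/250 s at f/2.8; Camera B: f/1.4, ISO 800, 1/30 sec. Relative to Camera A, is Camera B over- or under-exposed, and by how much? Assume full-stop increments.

3 stops brighter

Aperture: f/2.8 → f/2 → f/1.4 — 2 stops opened up (brighter).
Shutter speed: 1/250 → 1/125 → 1/60 → 1/30 — 3 stops longer (brighter).
ISO: 3200 → 1600 → 800 — 2 stops dropped (darker).
Net: +2 +3 −2 = +3 stops.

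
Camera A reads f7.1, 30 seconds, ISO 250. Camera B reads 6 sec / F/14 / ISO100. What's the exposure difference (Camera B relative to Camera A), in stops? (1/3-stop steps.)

5 2/3 stops darker

Aperture: f/7.1 → f/8 → f/9 → f/10 → f/11 → f/13 → f/14 — 2 stops smaller aperture (darker).
Shutter speed: 30 → 25 → 20 → 15 → 13 → 10 → 8 → 6 — 2 1/3 stops faster (darker).
ISO: 250 → 200 → 160 → 125 → 100 — 1 1/3 stops lower (darker).
Net: −2 −2 1/3 −1 1/3 = −5 2/3 stops.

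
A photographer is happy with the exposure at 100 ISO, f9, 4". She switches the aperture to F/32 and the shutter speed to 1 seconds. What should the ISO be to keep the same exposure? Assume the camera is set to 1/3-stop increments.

ISO 5000

Aperture: f/9 → f/10 → f/11 → f/13 → f/14 → f/16 → f/18 → f/20 → f/22 → f/25 → f/29 → f/32 — 3 2/3 stops smaller aperture (darker).
Shutter speed: 4 → 3.2 → 2.5 → 2 → 1.6 → 1.3 → 1 — 2 stops faster (darker).
Net change so far: 5 2/3 stops darker. Offset with the ISO: 100 → 125 → 160 → 200 → 250 → 320 → 400 → 500 → 640 → 800 → 1000 → 1250 → 1600 → 2000 → 2500 → 3200 → 4000 → 5000.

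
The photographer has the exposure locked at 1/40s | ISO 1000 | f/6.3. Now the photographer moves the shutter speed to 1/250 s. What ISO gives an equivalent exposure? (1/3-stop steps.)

ISO 6400

Shutter speed: 1/40 → 1/50 → 1/60 → 1/80 → 1/100 → 1/125 → 1/160 → 1/200 → 1/250 — 2 2/3 stops shorter (darker).
Need 2 2/3 stops brighter from the ISO: 1000 → 1250 → 1600 → 2000 → 2500 → 3200 → 4000 → 5000 → 6400.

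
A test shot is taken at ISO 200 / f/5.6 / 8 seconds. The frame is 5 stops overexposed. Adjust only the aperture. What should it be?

Overexposed by 5 stops → need 5 stops darker.
Aperture: f/5.6 → f/8 → f/11 → f/16 → f/22 → f/32.

f/32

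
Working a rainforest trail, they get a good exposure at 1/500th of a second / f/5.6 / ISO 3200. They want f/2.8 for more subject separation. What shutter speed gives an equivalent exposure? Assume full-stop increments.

Aperture: f/5.6 → f/4 → f/2.8 — 2 stops opened up (brighter).
Need 2 stops darker from the shutter speed: 1/500 → 1/1000 → 1/2000.

1/2000s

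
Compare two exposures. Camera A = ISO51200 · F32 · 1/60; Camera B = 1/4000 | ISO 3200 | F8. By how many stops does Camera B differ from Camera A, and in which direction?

Aperture: f/32 → f/22 → f/16 → f/11 → f/8 — 4 stops opened up (brighter).
Shutter speed: 1/60 → 1/125 → 1/250 → 1/500 → 1/1000 → 1/2000 → 1/4000 — 6 stops shorter (darker).
ISO: 51200 → 25600 → 12800 → 6400 → 3200 — 4 stops dropped (darker).
Net: +4 −6 −4 = −6 stops.

6 stops darker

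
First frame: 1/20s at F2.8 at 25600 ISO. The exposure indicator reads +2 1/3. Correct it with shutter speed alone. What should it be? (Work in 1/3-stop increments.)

Overexposed by 2 1/3 stops → need 2 1/3 stops darker.
Shutter speed: 1/20 → 1/25 → 1/30 → 1/40 → 1/50 → 1/60 → 1/80 → 1/100.

1/100s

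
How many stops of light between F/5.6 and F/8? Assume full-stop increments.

1 stop

f/5.6 → f/8 — count the steps: 1 stop.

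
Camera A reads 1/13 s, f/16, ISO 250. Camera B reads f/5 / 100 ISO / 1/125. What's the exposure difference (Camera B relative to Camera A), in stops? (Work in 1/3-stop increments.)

Aperture: f/16 → f/14 → f/13 → f/11 → f/10 → f/9 → f/8 → f/7.1 → f/6.3 → f/5.6 → f/5 — 3 1/3 stops wider (brighter).
Shutter speed: 1/13 → 1/15 → 1/20 → 1/25 → 1/30 → 1/40 → 1/50 → 1/60 → 1/80 → 1/100 → 1/125 — 3 1/3 stops faster (darker).
ISO: 250 → 200 → 160 → 125 → 100 — 1 1/3 stops lower (darker).
Net: +3 1/3 −3 1/3 −1 1/3 = −1 1/3 stops.

1 1/3 stops darker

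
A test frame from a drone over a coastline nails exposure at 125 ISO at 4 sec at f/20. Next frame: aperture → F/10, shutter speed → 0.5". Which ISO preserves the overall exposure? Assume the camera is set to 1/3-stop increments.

ISO 250

Aperture: f/20 → f/18 → f/16 → f/14 → f/13 → f/11 → f/10 — 2 stops opened up (brighter).
Shutter speed: 4 → 3.2 → 2.5 → 2 → 1.6 → 1.3 → 1 → 0.8 → 0.6 → 0.5 — 3 stops shorter (darker).
Net change so far: 1 stop darker. Offset with the ISO: 125 → 160 → 200 → 250.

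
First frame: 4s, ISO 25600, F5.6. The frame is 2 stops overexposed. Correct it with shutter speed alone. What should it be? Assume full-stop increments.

1 s

Overexposed by 2 stops → need 2 stops darker.
Shutter speed: 4 → 2 → 1.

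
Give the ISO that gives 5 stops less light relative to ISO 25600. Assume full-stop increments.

ISO 800

ISO: 25600 → 12800 → 6400 → 3200 → 1600 → 800 — 5 stops dropped (darker).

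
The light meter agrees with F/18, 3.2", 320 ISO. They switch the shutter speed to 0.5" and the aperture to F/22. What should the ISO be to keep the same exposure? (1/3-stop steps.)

Shutter speed: 3.2 → 2.5 → 2 → 1.6 → 1.3 → 1 → 0.8 → 0.6 → 0.5 — 2 2/3 stops faster (darker).
Aperture: f/18 → f/20 → f/22 — 2/3 stop stopped down (darker).
Net change so far: 3 1/3 stops darker. Offset with the ISO: 320 → 400 → 500 → 640 → 800 → 1000 → 1250 → 1600 → 2000 → 2500 → 3200.

ISO 3200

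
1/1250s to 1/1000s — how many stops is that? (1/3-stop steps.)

1/1250 → 1/1000 — count the steps: 1 third-stops = 1/3 stop.

1/3 stop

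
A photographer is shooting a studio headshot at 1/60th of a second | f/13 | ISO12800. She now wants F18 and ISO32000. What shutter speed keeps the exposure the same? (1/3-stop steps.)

Aperture: f/13 → f/14 → f/16 → f/18 — 1 stop smaller aperture (darker).
ISO: 12800 → 16000 → 20000 → 25600 → 32000 — 1 1/3 stops raised (brighter).
Net change so far: 1/3 stop brighter. Offset with the shutter speed: 1/60 → 1/80.

1/80s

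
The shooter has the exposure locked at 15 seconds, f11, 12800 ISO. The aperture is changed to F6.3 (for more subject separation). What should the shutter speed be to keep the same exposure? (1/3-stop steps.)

5 s

Aperture: f/11 → f/10 → f/9 → f/8 → f/7.1 → f/6.3 — 1 2/3 stops opened up (brighter).
Need 1 2/3 stops darker from the shutter speed: 15 → 13 → 10 → 8 → 6 → 5.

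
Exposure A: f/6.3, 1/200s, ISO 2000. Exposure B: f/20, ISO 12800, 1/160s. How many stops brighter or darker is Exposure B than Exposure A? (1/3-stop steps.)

Aperture: f/6.3 → f/7.1 → f/8 → f/9 → f/10 → f/11 → f/13 → f/14 → f/16 → f/18 → f/20 — 3 1/3 stops smaller aperture (darker).
Shutter speed: 1/200 → 1/160 — 1/3 stop longer (brighter).
ISO: 2000 → 2500 → 3200 → 4000 → 5000 → 6400 → 8000 → 10000 → 12800 — 2 2/3 stops raised (brighter).
Net: −3 1/3 +1/3 +2 2/3 = −1/3 stops.

1/3 stop darker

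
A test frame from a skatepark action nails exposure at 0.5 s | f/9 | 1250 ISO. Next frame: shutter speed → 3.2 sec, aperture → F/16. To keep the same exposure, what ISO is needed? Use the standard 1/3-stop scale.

ISO 640

Shutter speed: 0.5 → 0.6 → 0.8 → 1 → 1.3 → 1.6 → 2 → 2.5 → 3.2 — 2 2/3 stops longer (brighter).
Aperture: f/9 → f/10 → f/11 → f/13 → f/14 → f/16 — 1 2/3 stops smaller aperture (darker).
Net change so far: 1 stop brighter. Offset with the ISO: 1250 → 1000 → 800 → 640.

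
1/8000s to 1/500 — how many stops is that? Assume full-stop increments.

1/8000 → 1/4000 → 1/2000 → 1/1000 → 1/500 — count the steps: 4 stops.

4 stops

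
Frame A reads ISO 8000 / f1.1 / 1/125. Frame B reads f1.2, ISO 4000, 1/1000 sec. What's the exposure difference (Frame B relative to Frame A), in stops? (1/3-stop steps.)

Aperture: f/1.1 → f/1.2 — 1/3 stop stopped down (darker).
Shutter speed: 1/125 → 1/160 → 1/200 → 1/250 → 1/320 → 1/400 → 1/500 → 1/640 → 1/800 → 1/1000 — 3 stops faster (darker).
ISO: 8000 → 6400 → 5000 → 4000 — 1 stop lower (darker).
Net: −1/3 −3 −1 = −4 1/3 stops.

4 1/3 stops darker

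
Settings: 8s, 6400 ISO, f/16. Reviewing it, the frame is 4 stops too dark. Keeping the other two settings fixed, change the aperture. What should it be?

Underexposed by 4 stops → need 4 stops brighter.
Aperture: f/16 → f/11 → f/8 → f/5.6 → f/4.

f/4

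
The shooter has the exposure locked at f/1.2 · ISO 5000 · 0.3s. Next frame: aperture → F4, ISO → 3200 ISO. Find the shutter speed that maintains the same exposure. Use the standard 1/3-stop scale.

Aperture: f/1.2 → f/1.4 → f/1.6 → f/1.8 → f/2 → f/2.2 → f/2.5 → f/2.8 → f/3.2 → f/3.5 → f/4 — 3 1/3 stops narrower (darker).
ISO: 5000 → 4000 → 3200 — 2/3 stop lower (darker).
Net change so far: 4 stops darker. Offset with the shutter speed: 0.3 → 0.4 → 0.5 → 0.6 → 0.8 → 1 → 1.3 → 1.6 → 2 → 2.5 → 3.2 → 4 → 5.

5 s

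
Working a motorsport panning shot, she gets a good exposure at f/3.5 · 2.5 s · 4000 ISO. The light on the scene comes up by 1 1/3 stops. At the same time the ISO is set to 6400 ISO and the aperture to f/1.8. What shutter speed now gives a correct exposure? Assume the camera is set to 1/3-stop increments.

1/6s

Scene light: 1 1/3 stops brighter.
ISO: 4000 → 5000 → 6400 — 2/3 stop higher (brighter).
Aperture: f/3.5 → f/3.2 → f/2.8 → f/2.5 → f/2.2 → f/2 → f/1.8 — 2 stops opened up (brighter).
Net so far: 4 stops brighter. Shutter speed: 2.5 → 2 → 1.6 → 1.3 → 1 → 0.8 → 0.6 → 0.5 → 0.4 → 0.3 → 1/4 → 1/5 → 1/6.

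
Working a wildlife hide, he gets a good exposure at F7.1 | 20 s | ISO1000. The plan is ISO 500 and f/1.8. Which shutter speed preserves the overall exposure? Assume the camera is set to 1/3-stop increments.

ISO: 1000 → 800 → 640 → 500 — 1 stop lower (darker).
Aperture: f/7.1 → f/6.3 → f/5.6 → f/5 → f/4.5 → f/4 → f/3.5 → f/3.2 → f/2.8 → f/2.5 → f/2.2 → f/2 → f/1.8 — 4 stops opened up (brighter).
Net change so far: 3 stops brighter. Offset with the shutter speed: 20 → 15 → 13 → 10 → 8 → 6 → 5 → 4 → 3.2 → 2.5.

2.5 s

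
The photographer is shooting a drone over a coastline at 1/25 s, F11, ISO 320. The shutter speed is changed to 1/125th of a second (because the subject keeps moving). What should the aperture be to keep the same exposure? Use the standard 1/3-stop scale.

Shutter speed: 1/25 → 1/30 → 1/40 → 1/50 → 1/60 → 1/80 → 1/100 → 1/125 — 2 1/3 stops shorter (darker).
Need 2 1/3 stops brighter from the aperture: f/11 → f/10 → f/9 → f/8 → f/7.1 → f/6.3 → f/5.6 → f/5.

f/5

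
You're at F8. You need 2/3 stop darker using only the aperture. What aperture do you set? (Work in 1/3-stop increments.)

Aperture: f/8 → f/9 → f/10 — 2/3 stop narrower (darker).

f/10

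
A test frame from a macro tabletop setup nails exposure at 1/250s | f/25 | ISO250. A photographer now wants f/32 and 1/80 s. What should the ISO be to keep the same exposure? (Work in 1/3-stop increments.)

Aperture: f/25 → f/29 → f/32 — 2/3 stop narrower (darker).
Shutter speed: 1/250 → 1/200 → 1/160 → 1/125 → 1/100 → 1/80 — 1 2/3 stops longer (brighter).
Net change so far: 1 stop brighter. Offset with the ISO: 250 → 200 → 160 → 125.

ISO 125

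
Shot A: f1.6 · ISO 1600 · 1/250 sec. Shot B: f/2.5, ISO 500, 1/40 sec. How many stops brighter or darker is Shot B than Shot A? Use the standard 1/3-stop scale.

1/3 stop darker

Aperture: f/1.6 → f/1.8 → f/2 → f/2.2 → f/2.5 — 1 1/3 stops narrower (darker).
Shutter speed: 1/250 → 1/200 → 1/160 → 1/125 → 1/100 → 1/80 → 1/60 → 1/50 → 1/40 — 2 2/3 stops slower (brighter).
ISO: 1600 → 1250 → 1000 → 800 → 640 → 500 — 1 2/3 stops dropped (darker).
Net: −1 1/3 +2 2/3 −1 2/3 = −1/3 stops.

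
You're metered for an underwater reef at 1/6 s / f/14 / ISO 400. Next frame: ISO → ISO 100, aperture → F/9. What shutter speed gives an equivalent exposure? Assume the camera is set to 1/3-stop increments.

1/4s

ISO: 400 → 320 → 250 → 200 → 160 → 125 → 100 — 2 stops dropped (darker).
Aperture: f/14 → f/13 → f/11 → f/10 → f/9 — 1 1/3 stops wider (brighter).
Net change so far: 2/3 stop darker. Offset with the shutter speed: 1/6 → 1/5 → 1/4.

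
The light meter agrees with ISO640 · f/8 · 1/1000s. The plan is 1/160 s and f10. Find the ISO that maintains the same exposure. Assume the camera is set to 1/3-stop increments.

Shutter speed: 1/1000 → 1/800 → 1/640 → 1/500 → 1/400 → 1/320 → 1/250 → 1/200 → 1/160 — 2 2/3 stops slower (brighter).
Aperture: f/8 → f/9 → f/10 — 2/3 stop narrower (darker).
Net change so far: 2 stops brighter. Offset with the ISO: 640 → 500 → 400 → 320 → 250 → 200 → 160.

ISO 160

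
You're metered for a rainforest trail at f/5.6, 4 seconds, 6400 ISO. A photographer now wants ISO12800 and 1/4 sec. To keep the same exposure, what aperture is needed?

ISO: 6400 → 12800 — 1 stop higher (brighter).
Shutter speed: 4 → 2 → 1 → 1/2 → 1/4 — 4 stops faster (darker).
Net change so far: 3 stops darker. Offset with the aperture: f/5.6 → f/4 → f/2.8 → f/2.

f/2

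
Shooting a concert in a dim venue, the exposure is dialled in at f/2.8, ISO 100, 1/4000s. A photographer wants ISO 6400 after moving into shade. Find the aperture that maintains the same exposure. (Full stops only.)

ISO: 100 → 200 → 400 → 800 → 1600 → 3200 → 6400 — 6 stops raised (brighter).
Need 6 stops darker from the aperture: f/2.8 → f/4 → f/5.6 → f/8 → f/11 → f/16 → f/22.

f/22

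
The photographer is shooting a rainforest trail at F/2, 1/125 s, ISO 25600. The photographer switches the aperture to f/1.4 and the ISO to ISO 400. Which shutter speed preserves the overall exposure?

1/4s

Aperture: f/2 → f/1.4 — 1 stop wider (brighter).
ISO: 25600 → 12800 → 6400 → 3200 → 1600 → 800 → 400 — 6 stops dropped (darker).
Net change so far: 5 stops darker. Offset with the shutter speed: 1/125 → 1/60 → 1/30 → 1/15 → 1/8 → 1/4.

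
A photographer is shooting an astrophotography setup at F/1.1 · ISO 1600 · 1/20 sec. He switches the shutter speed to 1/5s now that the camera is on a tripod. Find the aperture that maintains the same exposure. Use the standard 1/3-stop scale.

Shutter speed: 1/20 → 1/15 → 1/13 → 1/10 → 1/8 → 1/6 → 1/5 — 2 stops slower (brighter).
Need 2 stops darker from the aperture: f/1.1 → f/1.2 → f/1.4 → f/1.6 → f/1.8 → f/2 → f/2.2.

f/2.2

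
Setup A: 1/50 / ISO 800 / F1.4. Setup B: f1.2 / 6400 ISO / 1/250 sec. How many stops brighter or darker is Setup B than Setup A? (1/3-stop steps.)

Aperture: f/1.4 → f/1.2 — 1/3 stop opened up (brighter).
Shutter speed: 1/50 → 1/60 → 1/80 → 1/100 → 1/125 → 1/160 → 1/200 → 1/250 — 2 1/3 stops faster (darker).
ISO: 800 → 1000 → 1250 → 1600 → 2000 → 2500 → 3200 → 4000 → 5000 → 6400 — 3 stops raised (brighter).
Net: +1/3 −2 1/3 +3 = +1 stop.

1 stop brighter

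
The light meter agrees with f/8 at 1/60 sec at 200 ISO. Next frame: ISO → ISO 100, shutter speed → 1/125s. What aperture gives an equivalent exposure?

ISO: 200 → 100 — 1 stop lower (darker).
Shutter speed: 1/60 → 1/125 — 1 stop shorter (darker).
Net change so far: 2 stops darker. Offset with the aperture: f/8 → f/5.6 → f/4.

f/4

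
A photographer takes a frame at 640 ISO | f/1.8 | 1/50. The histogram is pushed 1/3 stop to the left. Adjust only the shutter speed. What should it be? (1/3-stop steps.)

Underexposed by 1/3 stop → need 1/3 stop brighter.
Shutter speed: 1/50 → 1/40.

1/40s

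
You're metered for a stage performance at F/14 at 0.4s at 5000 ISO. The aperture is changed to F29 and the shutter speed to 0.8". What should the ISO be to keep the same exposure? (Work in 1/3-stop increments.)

Aperture: f/14 → f/16 → f/18 → f/20 → f/22 → f/25 → f/29 — 2 stops stopped down (darker).
Shutter speed: 0.4 → 0.5 → 0.6 → 0.8 — 1 stop slower (brighter).
Net change so far: 1 stop darker. Offset with the ISO: 5000 → 6400 → 8000 → 10000.

ISO 10000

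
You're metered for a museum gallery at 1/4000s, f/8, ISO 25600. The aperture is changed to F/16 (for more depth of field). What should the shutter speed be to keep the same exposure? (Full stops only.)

1/1000s

Aperture: f/8 → f/11 → f/16 — 2 stops smaller aperture (darker).
Need 2 stops brighter from the shutter speed: 1/4000 → 1/2000 → 1/1000.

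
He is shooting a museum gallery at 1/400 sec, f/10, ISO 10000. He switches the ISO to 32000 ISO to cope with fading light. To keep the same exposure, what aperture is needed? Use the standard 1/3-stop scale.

f/18

ISO: 10000 → 12800 → 16000 → 20000 → 25600 → 32000 — 1 2/3 stops raised (brighter).
Need 1 2/3 stops darker from the aperture: f/10 → f/11 → f/13 → f/14 → f/16 → f/18.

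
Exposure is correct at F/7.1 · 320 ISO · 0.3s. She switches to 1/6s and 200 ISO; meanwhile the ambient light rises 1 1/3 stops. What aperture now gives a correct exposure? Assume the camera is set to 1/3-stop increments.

f/6.3

Scene light: 1 1/3 stops brighter.
Shutter speed: 0.3 → 1/4 → 1/5 → 1/6 — 1 stop faster (darker).
ISO: 320 → 250 → 200 — 2/3 stop dropped (darker).
Net so far: 1/3 stop darker. Aperture: f/7.1 → f/6.3.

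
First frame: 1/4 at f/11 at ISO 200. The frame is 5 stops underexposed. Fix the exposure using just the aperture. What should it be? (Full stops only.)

f/2

Underexposed by 5 stops → need 5 stops brighter.
Aperture: f/11 → f/8 → f/5.6 → f/4 → f/2.8 → f/2.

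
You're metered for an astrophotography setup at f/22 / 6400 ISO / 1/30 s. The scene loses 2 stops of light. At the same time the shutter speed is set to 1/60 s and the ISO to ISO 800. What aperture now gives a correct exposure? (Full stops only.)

Scene light: 2 stops darker.
Shutter speed: 1/30 → 1/60 — 1 stop shorter (darker).
ISO: 6400 → 3200 → 1600 → 800 — 3 stops dropped (darker).
Net so far: 6 stops darker. Aperture: f/22 → f/16 → f/11 → f/8 → f/5.6 → f/4 → f/2.8.

f/2.8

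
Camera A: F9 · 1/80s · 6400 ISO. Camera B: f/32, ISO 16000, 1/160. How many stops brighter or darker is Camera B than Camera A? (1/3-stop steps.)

3 1/3 stops darker

Aperture: f/9 → f/10 → f/11 → f/13 → f/14 → f/16 → f/18 → f/20 → f/22 → f/25 → f/29 → f/32 — 3 2/3 stops stopped down (darker).
Shutter speed: 1/80 → 1/100 → 1/125 → 1/160 — 1 stop shorter (darker).
ISO: 6400 → 8000 → 10000 → 12800 → 16000 — 1 1/3 stops higher (brighter).
Net: −3 2/3 −1 +1 1/3 = −3 1/3 stops.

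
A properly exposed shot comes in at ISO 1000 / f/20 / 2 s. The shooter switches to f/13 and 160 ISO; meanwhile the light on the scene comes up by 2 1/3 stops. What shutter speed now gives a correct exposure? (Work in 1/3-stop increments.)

1 s

Scene light: 2 1/3 stops brighter.
Aperture: f/20 → f/18 → f/16 → f/14 → f/13 — 1 1/3 stops opened up (brighter).
ISO: 1000 → 800 → 640 → 500 → 400 → 320 → 250 → 200 → 160 — 2 2/3 stops dropped (darker).
Net so far: 1 stop brighter. Shutter speed: 2 → 1.6 → 1.3 → 1.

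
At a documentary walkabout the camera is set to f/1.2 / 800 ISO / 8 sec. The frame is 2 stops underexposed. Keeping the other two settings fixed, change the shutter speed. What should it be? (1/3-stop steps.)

30 s

Underexposed by 2 stops → need 2 stops brighter.
Shutter speed: 8 → 10 → 13 → 15 → 20 → 25 → 30.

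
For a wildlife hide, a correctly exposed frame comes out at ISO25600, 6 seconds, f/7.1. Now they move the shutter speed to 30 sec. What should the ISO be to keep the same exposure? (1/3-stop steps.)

ISO 5000

Shutter speed: 6 → 8 → 10 → 13 → 15 → 20 → 25 → 30 — 2 1/3 stops slower (brighter).
Need 2 1/3 stops darker from the ISO: 25600 → 20000 → 16000 → 12800 → 10000 → 8000 → 6400 → 5000.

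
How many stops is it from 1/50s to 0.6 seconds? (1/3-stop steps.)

5 stops

1/50 → 1/40 → 1/30 → 1/25 → 1/20 → 1/15 → 1/13 → 1/10 → 1/8 → 1/6 → 1/5 → 1/4 → 0.3 → 0.4 → 0.5 → 0.6 — count the steps: 15 third-stops = 5 stops.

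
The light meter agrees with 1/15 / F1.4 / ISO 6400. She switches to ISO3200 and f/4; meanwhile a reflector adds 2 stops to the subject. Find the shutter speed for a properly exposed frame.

Scene light: 2 stops brighter.
ISO: 6400 → 3200 — 1 stop lower (darker).
Aperture: f/1.4 → f/2 → f/2.8 → f/4 — 3 stops smaller aperture (darker).
Net so far: 2 stops darker. Shutter speed: 1/15 → 1/8 → 1/4.

1/4s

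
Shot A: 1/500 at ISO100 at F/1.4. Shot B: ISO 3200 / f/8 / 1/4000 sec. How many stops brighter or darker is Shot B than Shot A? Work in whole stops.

Aperture: f/1.4 → f/2 → f/2.8 → f/4 → f/5.6 → f/8 — 5 stops smaller aperture (darker).
Shutter speed: 1/500 → 1/1000 → 1/2000 → 1/4000 — 3 stops faster (darker).
ISO: 100 → 200 → 400 → 800 → 1600 → 3200 — 5 stops raised (brighter).
Net: −5 −3 +5 = −3 stops.

3 stops darker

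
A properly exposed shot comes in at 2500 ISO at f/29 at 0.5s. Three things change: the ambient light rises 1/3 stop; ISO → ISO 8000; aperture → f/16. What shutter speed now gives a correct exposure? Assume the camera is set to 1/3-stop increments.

Scene light: 1/3 stop brighter.
ISO: 2500 → 3200 → 4000 → 5000 → 6400 → 8000 — 1 2/3 stops raised (brighter).
Aperture: f/29 → f/25 → f/22 → f/20 → f/18 → f/16 — 1 2/3 stops opened up (brighter).
Net so far: 3 2/3 stops brighter. Shutter speed: 0.5 → 0.4 → 0.3 → 1/4 → 1/5 → 1/6 → 1/8 → 1/10 → 1/13 → 1/15 → 1/20 → 1/25.

1/25s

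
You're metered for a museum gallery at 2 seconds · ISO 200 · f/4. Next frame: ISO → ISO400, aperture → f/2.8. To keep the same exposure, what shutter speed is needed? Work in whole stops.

1/2s

ISO: 200 → 400 — 1 stop raised (brighter).
Aperture: f/4 → f/2.8 — 1 stop wider (brighter).
Net change so far: 2 stops brighter. Offset with the shutter speed: 2 → 1 → 1/2.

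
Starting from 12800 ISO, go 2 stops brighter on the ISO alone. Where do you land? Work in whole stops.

ISO 51200

ISO: 12800 → 25600 → 51200 — 2 stops higher (brighter).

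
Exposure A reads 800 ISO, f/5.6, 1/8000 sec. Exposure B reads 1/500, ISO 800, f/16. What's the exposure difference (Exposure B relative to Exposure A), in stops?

1 stop brighter

Aperture: f/5.6 → f/8 → f/11 → f/16 — 3 stops narrower (darker).
Shutter speed: 1/8000 → 1/4000 → 1/2000 → 1/1000 → 1/500 — 4 stops slower (brighter).
ISO: unchanged.
Net: −3 +4 = +1 stop.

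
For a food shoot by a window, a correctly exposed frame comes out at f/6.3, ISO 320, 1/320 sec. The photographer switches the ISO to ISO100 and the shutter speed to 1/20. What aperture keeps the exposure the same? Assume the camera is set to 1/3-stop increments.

f/14

ISO: 320 → 250 → 200 → 160 → 125 → 100 — 1 2/3 stops dropped (darker).
Shutter speed: 1/320 → 1/250 → 1/200 → 1/160 → 1/125 → 1/100 → 1/80 → 1/60 → 1/50 → 1/40 → 1/30 → 1/25 → 1/20 — 4 stops longer (brighter).
Net change so far: 2 1/3 stops brighter. Offset with the aperture: f/6.3 → f/7.1 → f/8 → f/9 → f/10 → f/11 → f/13 → f/14.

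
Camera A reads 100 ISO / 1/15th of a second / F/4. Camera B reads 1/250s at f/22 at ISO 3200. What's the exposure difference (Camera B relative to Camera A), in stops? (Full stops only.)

Aperture: f/4 → f/5.6 → f/8 → f/11 → f/16 → f/22 — 5 stops stopped down (darker).
Shutter speed: 1/15 → 1/30 → 1/60 → 1/125 → 1/250 — 4 stops shorter (darker).
ISO: 100 → 200 → 400 → 800 → 1600 → 3200 — 5 stops raised (brighter).
Net: −5 −4 +5 = −4 stops.

4 stops darker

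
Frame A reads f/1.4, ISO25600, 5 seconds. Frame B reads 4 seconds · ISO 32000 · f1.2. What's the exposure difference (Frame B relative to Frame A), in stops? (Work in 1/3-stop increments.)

1/3 stop brighter

Aperture: f/1.4 → f/1.2 — 1/3 stop larger aperture (brighter).
Shutter speed: 5 → 4 — 1/3 stop faster (darker).
ISO: 25600 → 32000 — 1/3 stop raised (brighter).
Net: +1/3 −1/3 +1/3 = +1/3 stops.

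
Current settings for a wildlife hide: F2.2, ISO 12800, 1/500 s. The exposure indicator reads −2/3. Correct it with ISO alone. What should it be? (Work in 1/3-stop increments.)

ISO 20000

Underexposed by 2/3 stop → need 2/3 stop brighter.
ISO: 12800 → 16000 → 20000.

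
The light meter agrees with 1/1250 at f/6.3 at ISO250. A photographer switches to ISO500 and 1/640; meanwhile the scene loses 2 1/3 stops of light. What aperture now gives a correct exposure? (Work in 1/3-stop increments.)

Scene light: 2 1/3 stops darker.
ISO: 250 → 320 → 400 → 500 — 1 stop raised (brighter).
Shutter speed: 1/1250 → 1/1000 → 1/800 → 1/640 — 1 stop slower (brighter).
Net so far: 1/3 stop darker. Aperture: f/6.3 → f/5.6.

f/5.6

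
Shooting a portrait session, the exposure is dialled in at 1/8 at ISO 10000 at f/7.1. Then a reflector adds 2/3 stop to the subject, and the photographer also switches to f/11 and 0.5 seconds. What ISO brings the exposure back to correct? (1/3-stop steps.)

ISO 4000

Scene light: 2/3 stop brighter.
Aperture: f/7.1 → f/8 → f/9 → f/10 → f/11 — 1 1/3 stops stopped down (darker).
Shutter speed: 1/8 → 1/6 → 1/5 → 1/4 → 0.3 → 0.4 → 0.5 — 2 stops longer (brighter).
Net so far: 1 1/3 stops brighter. ISO: 10000 → 8000 → 6400 → 5000 → 4000.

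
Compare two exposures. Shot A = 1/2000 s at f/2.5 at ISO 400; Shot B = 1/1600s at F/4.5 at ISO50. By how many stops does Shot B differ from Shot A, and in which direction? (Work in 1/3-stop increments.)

Aperture: f/2.5 → f/2.8 → f/3.2 → f/3.5 → f/4 → f/4.5 — 1 2/3 stops stopped down (darker).
Shutter speed: 1/2000 → 1/1600 — 1/3 stop longer (brighter).
ISO: 400 → 320 → 250 → 200 → 160 → 125 → 100 → 80 → 64 → 50 — 3 stops dropped (darker).
Net: −1 2/3 +1/3 −3 = −4 1/3 stops.

4 1/3 stops darker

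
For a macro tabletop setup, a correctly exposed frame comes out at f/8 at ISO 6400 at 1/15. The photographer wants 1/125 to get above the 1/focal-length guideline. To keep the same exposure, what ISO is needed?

ISO 51200

Shutter speed: 1/15 → 1/30 → 1/60 → 1/125 — 3 stops faster (darker).
Need 3 stops brighter from the ISO: 6400 → 12800 → 25600 → 51200.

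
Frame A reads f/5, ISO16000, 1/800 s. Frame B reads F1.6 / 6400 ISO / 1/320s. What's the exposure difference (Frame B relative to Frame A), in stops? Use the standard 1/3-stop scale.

Aperture: f/5 → f/4.5 → f/4 → f/3.5 → f/3.2 → f/2.8 → f/2.5 → f/2.2 → f/2 → f/1.8 → f/1.6 — 3 1/3 stops opened up (brighter).
Shutter speed: 1/800 → 1/640 → 1/500 → 1/400 → 1/320 — 1 1/3 stops slower (brighter).
ISO: 16000 → 12800 → 10000 → 8000 → 6400 — 1 1/3 stops dropped (darker).
Net: +3 1/3 +1 1/3 −1 1/3 = +3 1/3 stops.

3 1/3 stops brighter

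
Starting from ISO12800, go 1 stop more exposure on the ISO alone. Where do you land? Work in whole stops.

ISO 25600

ISO: 12800 → 25600 — 1 stop raised (brighter).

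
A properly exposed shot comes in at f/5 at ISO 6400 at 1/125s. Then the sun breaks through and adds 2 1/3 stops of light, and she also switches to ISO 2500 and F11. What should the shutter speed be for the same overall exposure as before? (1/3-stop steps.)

1/50s

Scene light: 2 1/3 stops brighter.
ISO: 6400 → 5000 → 4000 → 3200 → 2500 — 1 1/3 stops lower (darker).
Aperture: f/5 → f/5.6 → f/6.3 → f/7.1 → f/8 → f/9 → f/10 → f/11 — 2 1/3 stops stopped down (darker).
Net so far: 1 1/3 stops darker. Shutter speed: 1/125 → 1/100 → 1/80 → 1/60 → 1/50.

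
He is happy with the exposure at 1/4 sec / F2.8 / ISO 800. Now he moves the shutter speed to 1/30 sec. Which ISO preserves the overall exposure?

Shutter speed: 1/4 → 1/8 → 1/15 → 1/30 — 3 stops shorter (darker).
Need 3 stops brighter from the ISO: 800 → 1600 → 3200 → 6400.

ISO 6400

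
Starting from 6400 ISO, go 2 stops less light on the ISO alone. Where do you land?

ISO 1600

ISO: 6400 → 3200 → 1600 — 2 stops dropped (darker).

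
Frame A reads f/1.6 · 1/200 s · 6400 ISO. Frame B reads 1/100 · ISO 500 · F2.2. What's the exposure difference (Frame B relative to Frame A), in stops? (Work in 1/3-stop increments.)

Aperture: f/1.6 → f/1.8 → f/2 → f/2.2 — 1 stop stopped down (darker).
Shutter speed: 1/200 → 1/160 → 1/125 → 1/100 — 1 stop longer (brighter).
ISO: 6400 → 5000 → 4000 → 3200 → 2500 → 2000 → 1600 → 1250 → 1000 → 800 → 640 → 500 — 3 2/3 stops lower (darker).
Net: −1 +1 −3 2/3 = −3 2/3 stops.

3 2/3 stops darker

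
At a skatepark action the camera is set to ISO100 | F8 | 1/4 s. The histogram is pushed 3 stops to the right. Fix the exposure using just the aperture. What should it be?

Overexposed by 3 stops → need 3 stops darker.
Aperture: f/8 → f/11 → f/16 → f/22.

f/22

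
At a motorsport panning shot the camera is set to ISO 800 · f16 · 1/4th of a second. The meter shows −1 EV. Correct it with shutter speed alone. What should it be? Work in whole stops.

Underexposed by 1 stop → need 1 stop brighter.
Shutter speed: 1/4 → 1/2.

1/2s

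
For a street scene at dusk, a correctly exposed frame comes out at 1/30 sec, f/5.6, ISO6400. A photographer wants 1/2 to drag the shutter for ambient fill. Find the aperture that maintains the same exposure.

Shutter speed: 1/30 → 1/15 → 1/8 → 1/4 → 1/2 — 4 stops slower (brighter).
Need 4 stops darker from the aperture: f/5.6 → f/8 → f/11 → f/16 → f/22.

f/22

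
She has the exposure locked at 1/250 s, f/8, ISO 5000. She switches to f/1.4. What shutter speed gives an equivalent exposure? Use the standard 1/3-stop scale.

1/8000s

Aperture: f/8 → f/7.1 → f/6.3 → f/5.6 → f/5 → f/4.5 → f/4 → f/3.5 → f/3.2 → f/2.8 → f/2.5 → f/2.2 → f/2 → f/1.8 → f/1.6 → f/1.4 — 5 stops opened up (brighter).
Need 5 stops darker from the shutter speed: 1/250 → 1/320 → 1/400 → 1/500 → 1/640 → 1/800 → 1/1000 → 1/1250 → 1/1600 → 1/2000 → 1/2500 → 1/3200 → 1/4000 → 1/5000 → 1/6400 → 1/8000.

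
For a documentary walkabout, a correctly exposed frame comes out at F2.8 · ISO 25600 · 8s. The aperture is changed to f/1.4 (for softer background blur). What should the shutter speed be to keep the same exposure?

Aperture: f/2.8 → f/2 → f/1.4 — 2 stops opened up (brighter).
Need 2 stops darker from the shutter speed: 8 → 4 → 2.

2 s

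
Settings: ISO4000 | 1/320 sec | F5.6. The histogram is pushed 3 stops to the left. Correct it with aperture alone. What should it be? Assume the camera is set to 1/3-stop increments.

f/2

Underexposed by 3 stops → need 3 stops brighter.
Aperture: f/5.6 → f/5 → f/4.5 → f/4 → f/3.5 → f/3.2 → f/2.8 → f/2.5 → f/2.2 → f/2.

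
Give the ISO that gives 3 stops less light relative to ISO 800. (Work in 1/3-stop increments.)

ISO 100

ISO: 800 → 640 → 500 → 400 → 320 → 250 → 200 → 160 → 125 → 100 — 3 stops dropped (darker).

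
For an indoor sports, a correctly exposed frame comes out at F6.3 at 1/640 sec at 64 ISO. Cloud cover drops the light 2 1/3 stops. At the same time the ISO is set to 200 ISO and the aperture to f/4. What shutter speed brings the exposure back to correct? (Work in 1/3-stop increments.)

Scene light: 2 1/3 stops darker.
ISO: 64 → 80 → 100 → 125 → 160 → 200 — 1 2/3 stops higher (brighter).
Aperture: f/6.3 → f/5.6 → f/5 → f/4.5 → f/4 — 1 1/3 stops wider (brighter).
Net so far: 2/3 stop brighter. Shutter speed: 1/640 → 1/800 → 1/1000.

1/1000s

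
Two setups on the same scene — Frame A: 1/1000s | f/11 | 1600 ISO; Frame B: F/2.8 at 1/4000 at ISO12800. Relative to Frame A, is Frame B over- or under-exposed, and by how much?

Aperture: f/11 → f/8 → f/5.6 → f/4 → f/2.8 — 4 stops larger aperture (brighter).
Shutter speed: 1/1000 → 1/2000 → 1/4000 — 2 stops shorter (darker).
ISO: 1600 → 3200 → 6400 → 12800 — 3 stops higher (brighter).
Net: +4 −2 +3 = +5 stops.

5 stops brighter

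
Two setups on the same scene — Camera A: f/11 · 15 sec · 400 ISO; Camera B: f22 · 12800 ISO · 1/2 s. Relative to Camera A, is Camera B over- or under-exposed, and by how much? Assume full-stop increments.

2 stops darker

Aperture: f/11 → f/16 → f/22 — 2 stops stopped down (darker).
Shutter speed: 15 → 8 → 4 → 2 → 1 → 1/2 — 5 stops faster (darker).
ISO: 400 → 800 → 1600 → 3200 → 6400 → 12800 — 5 stops higher (brighter).
Net: −2 −5 +5 = −2 stops.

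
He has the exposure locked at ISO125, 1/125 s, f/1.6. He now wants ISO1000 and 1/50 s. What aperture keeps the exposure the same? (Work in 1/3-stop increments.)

f/7.1

ISO: 125 → 160 → 200 → 250 → 320 → 400 → 500 → 640 → 800 → 1000 — 3 stops higher (brighter).
Shutter speed: 1/125 → 1/100 → 1/80 → 1/60 → 1/50 — 1 1/3 stops slower (brighter).
Net change so far: 4 1/3 stops brighter. Offset with the aperture: f/1.6 → f/1.8 → f/2 → f/2.2 → f/2.5 → f/2.8 → f/3.2 → f/3.5 → f/4 → f/4.5 → f/5 → f/5.6 → f/6.3 → f/7.1.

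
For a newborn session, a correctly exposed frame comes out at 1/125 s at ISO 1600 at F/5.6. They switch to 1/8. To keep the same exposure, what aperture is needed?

Shutter speed: 1/125 → 1/60 → 1/30 → 1/15 → 1/8 — 4 stops longer (brighter).
Need 4 stops darker from the aperture: f/5.6 → f/8 → f/11 → f/16 → f/22.

f/22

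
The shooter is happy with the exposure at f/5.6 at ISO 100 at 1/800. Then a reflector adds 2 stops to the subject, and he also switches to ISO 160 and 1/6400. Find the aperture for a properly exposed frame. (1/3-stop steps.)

f/5

Scene light: 2 stops brighter.
ISO: 100 → 125 → 160 — 2/3 stop higher (brighter).
Shutter speed: 1/800 → 1/1000 → 1/1250 → 1/1600 → 1/2000 → 1/2500 → 1/3200 → 1/4000 → 1/5000 → 1/6400 — 3 stops shorter (darker).
Net so far: 1/3 stop darker. Aperture: f/5.6 → f/5.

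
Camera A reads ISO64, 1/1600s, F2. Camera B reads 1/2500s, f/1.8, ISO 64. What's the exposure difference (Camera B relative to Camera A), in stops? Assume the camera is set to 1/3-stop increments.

1/3 stop darker

Aperture: f/2 → f/1.8 — 1/3 stop larger aperture (brighter).
Shutter speed: 1/1600 → 1/2000 → 1/2500 — 2/3 stop shorter (darker).
ISO: unchanged.
Net: +1/3 −2/3 = −1/3 stops.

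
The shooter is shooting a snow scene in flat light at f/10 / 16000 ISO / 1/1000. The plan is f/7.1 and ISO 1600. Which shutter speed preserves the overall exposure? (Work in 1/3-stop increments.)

Aperture: f/10 → f/9 → f/8 → f/7.1 — 1 stop wider (brighter).
ISO: 16000 → 12800 → 10000 → 8000 → 6400 → 5000 → 4000 → 3200 → 2500 → 2000 → 1600 — 3 1/3 stops dropped (darker).
Net change so far: 2 1/3 stops darker. Offset with the shutter speed: 1/1000 → 1/800 → 1/640 → 1/500 → 1/400 → 1/320 → 1/250 → 1/200.

1/200s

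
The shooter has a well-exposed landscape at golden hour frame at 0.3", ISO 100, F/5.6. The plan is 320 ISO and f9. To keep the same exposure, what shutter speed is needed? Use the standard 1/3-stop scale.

1/4s

ISO: 100 → 125 → 160 → 200 → 250 → 320 — 1 2/3 stops higher (brighter).
Aperture: f/5.6 → f/6.3 → f/7.1 → f/8 → f/9 — 1 1/3 stops smaller aperture (darker).
Net change so far: 1/3 stop brighter. Offset with the shutter speed: 0.3 → 1/4.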